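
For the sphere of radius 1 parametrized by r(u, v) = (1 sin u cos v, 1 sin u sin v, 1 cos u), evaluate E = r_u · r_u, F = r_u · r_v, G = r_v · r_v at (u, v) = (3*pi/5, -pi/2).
E = 1;  F = 0;  G = sqrt(5)/8 + 5/8

Partials: r_u = (cos(u)*cos(v), sin(v)*cos(u), -sin(u)), r_v = (-sin(u)*sin(v), sin(u)*cos(v), 0). As functions of (u, v):
  E = r_u · r_u = 1,
  F = r_u · r_v = 0,
  G = r_v · r_v = sin(u)^2.
Evaluating at (u, v) = (3*pi/5, -pi/2): E = 1, F = 0, G = sqrt(5)/8 + 5/8.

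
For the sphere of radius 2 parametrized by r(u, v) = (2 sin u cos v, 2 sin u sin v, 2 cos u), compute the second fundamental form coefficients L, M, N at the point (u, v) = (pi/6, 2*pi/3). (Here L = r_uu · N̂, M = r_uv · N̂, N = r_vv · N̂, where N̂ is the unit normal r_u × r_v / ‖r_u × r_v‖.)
L = -2;  M = 0;  N = -1/2

Compute the unit normal N̂(u, v) = (sin(u)^2*cos(v)/Abs(sin(u)), sin(u)^2*sin(v)/Abs(sin(u)), sin(2*u)/(2*Abs(sin(u)))), and the second partials r_uu, r_uv, r_vv. Take dot products:
  L(u, v) = r_uu · N̂ = -2*sin(u)/Abs(sin(u)),
  M(u, v) = r_uv · N̂ = 0,
  N(u, v) = r_vv · N̂ = -2*sin(u)^3/Abs(sin(u)).
Evaluating at (u, v) = (pi/6, 2*pi/3):
  L = -2, M = 0, N = -1/2.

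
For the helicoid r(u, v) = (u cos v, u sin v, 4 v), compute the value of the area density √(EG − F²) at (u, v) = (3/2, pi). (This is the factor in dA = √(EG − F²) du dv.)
√(EG − F²)|_{(3/2, pi)} = sqrt(73)/2

E = 1, F = 0, G = u^2 + 16, so EG − F² = u^2 + 16. Taking the positive square root: √(EG − F²) = sqrt(u^2 + 16). At (u, v) = (3/2, pi): sqrt(73)/2.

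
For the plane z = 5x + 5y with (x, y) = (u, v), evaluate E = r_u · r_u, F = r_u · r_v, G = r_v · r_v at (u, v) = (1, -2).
E = 26;  F = 25;  G = 26

Partials: r_u = (1, 0, 5), r_v = (0, 1, 5). As functions of (u, v):
  E = r_u · r_u = 26,
  F = r_u · r_v = 25,
  G = r_v · r_v = 26.
Evaluating at (u, v) = (1, -2): E = 26, F = 25, G = 26.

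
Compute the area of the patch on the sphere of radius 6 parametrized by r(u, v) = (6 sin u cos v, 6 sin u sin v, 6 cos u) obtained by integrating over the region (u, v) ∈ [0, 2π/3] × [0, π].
Area = 54*pi

Area = ∫∫ √(EG − F²) du dv with √(EG − F²) = 36*Abs(sin(u)). Integrating over [0, 2π/3] × [0, π] gives 54*pi.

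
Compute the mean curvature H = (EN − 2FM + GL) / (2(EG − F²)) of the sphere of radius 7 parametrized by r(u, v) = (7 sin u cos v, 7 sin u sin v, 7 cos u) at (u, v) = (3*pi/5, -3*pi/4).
H = -1/7

With E = 49, F = 0, G = 49*sin(u)^2, L = -7*sin(u)/Abs(sin(u)), M = 0, N = -7*sin(u)^3/Abs(sin(u)), assemble
  H = (EN − 2FM + GL) / (2(EG − F²)) = -sin(u)/(7*Abs(sin(u))).
At (u, v) = (3*pi/5, -3*pi/4): H = -1/7.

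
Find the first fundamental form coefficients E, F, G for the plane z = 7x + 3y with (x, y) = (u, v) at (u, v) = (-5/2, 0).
E = 50;  F = 21;  G = 10

Partials: r_u = (1, 0, 7), r_v = (0, 1, 3). As functions of (u, v):
  E = r_u · r_u = 50,
  F = r_u · r_v = 21,
  G = r_v · r_v = 10.
Evaluating at (u, v) = (-5/2, 0): E = 50, F = 21, G = 10.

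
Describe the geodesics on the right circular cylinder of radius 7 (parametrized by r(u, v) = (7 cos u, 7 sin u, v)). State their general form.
The cylinder is flat (K = 0) and locally isometric to the plane via the development (u, v) ↦ (7 u, v). Geodesics are the pre-images of straight lines: circles (v constant), vertical lines (u constant), and helices (v = c · u + d) for constants c, d.

A right cylinder has E = 7², F = 0, G = 1, so EG − F² = 7², and L = −7, M = N = 0, giving K = (LN − M²)/(EG − F²) = 0 everywhere. A flat surface is locally isometric to the Euclidean plane via the map (u, v) ↦ (7 u, v). Straight lines in the (x̃, ỹ) plane pull back to: (a) horizontal circles (v = const), (b) vertical generators (u = const), and (c) helices (7 u tan θ = v, i.e. v = c · u + d).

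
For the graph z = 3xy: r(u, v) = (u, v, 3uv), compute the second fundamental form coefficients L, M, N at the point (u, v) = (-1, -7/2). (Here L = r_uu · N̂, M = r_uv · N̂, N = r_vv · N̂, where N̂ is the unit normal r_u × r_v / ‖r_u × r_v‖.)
L = 0;  M = 6*sqrt(481)/481;  N = 0

Compute the unit normal N̂(u, v) = (-3*v/sqrt(9*u^2 + 9*v^2 + 1), -3*u/sqrt(9*u^2 + 9*v^2 + 1), 1/sqrt(9*u^2 + 9*v^2 + 1)), and the second partials r_uu, r_uv, r_vv. Take dot products:
  L(u, v) = r_uu · N̂ = 0,
  M(u, v) = r_uv · N̂ = 3/sqrt(9*u^2 + 9*v^2 + 1),
  N(u, v) = r_vv · N̂ = 0.
Evaluating at (u, v) = (-1, -7/2):
  L = 0, M = 6*sqrt(481)/481, N = 0.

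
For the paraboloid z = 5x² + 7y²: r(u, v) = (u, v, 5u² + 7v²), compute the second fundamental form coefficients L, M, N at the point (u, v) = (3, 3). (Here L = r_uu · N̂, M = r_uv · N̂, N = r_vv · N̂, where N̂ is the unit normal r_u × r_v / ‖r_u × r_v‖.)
L = 2*sqrt(2665)/533;  M = 0;  N = 14*sqrt(2665)/2665

Compute the unit normal N̂(u, v) = (-10*u/sqrt(100*u^2 + 196*v^2 + 1), -14*v/sqrt(100*u^2 + 196*v^2 + 1), 1/sqrt(100*u^2 + 196*v^2 + 1)), and the second partials r_uu, r_uv, r_vv. Take dot products:
  L(u, v) = r_uu · N̂ = 10/sqrt(100*u^2 + 196*v^2 + 1),
  M(u, v) = r_uv · N̂ = 0,
  N(u, v) = r_vv · N̂ = 14/sqrt(100*u^2 + 196*v^2 + 1).
Evaluating at (u, v) = (3, 3):
  L = 2*sqrt(2665)/533, M = 0, N = 14*sqrt(2665)/2665.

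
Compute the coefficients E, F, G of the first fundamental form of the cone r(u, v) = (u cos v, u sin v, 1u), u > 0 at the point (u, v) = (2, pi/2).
E = 2;  F = 0;  G = 4

Partials: r_u = (cos(v), sin(v), 1), r_v = (-u*sin(v), u*cos(v), 0). As functions of (u, v):
  E = r_u · r_u = 2,
  F = r_u · r_v = 0,
  G = r_v · r_v = u^2.
Evaluating at (u, v) = (2, pi/2): E = 2, F = 0, G = 4.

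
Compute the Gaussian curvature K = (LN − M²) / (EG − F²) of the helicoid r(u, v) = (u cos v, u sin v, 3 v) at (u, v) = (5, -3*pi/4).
K = -9/1156

Coefficients of the first fundamental form: E = 1, F = 0, G = u^2 + 9.
Coefficients of the second fundamental form: L = 0, M = -3/sqrt(u^2 + 9), N = 0.
Assemble K = (LN − M²)/(EG − F²) = -9/(u^2 + 9)^2. At (u, v) = (5, -3*pi/4): K = -9/1156.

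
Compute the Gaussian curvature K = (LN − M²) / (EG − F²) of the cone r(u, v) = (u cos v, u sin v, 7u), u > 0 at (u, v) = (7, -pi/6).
K = 0

Coefficients of the first fundamental form: E = 50, F = 0, G = u^2.
Coefficients of the second fundamental form: L = 0, M = 0, N = 7*sqrt(2)*u^2/(10*Abs(u)).
Assemble K = (LN − M²)/(EG − F²) = 0. At (u, v) = (7, -pi/6): K = 0.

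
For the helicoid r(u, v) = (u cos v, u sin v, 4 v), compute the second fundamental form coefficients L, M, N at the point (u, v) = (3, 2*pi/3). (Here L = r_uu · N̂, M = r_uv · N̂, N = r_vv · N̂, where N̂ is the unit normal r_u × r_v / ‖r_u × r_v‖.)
L = 0;  M = -4/5;  N = 0

Compute the unit normal N̂(u, v) = (4*sin(v)/sqrt(u^2 + 16), -4*cos(v)/sqrt(u^2 + 16), u/sqrt(u^2 + 16)), and the second partials r_uu, r_uv, r_vv. Take dot products:
  L(u, v) = r_uu · N̂ = 0,
  M(u, v) = r_uv · N̂ = -4/sqrt(u^2 + 16),
  N(u, v) = r_vv · N̂ = 0.
Evaluating at (u, v) = (3, 2*pi/3):
  L = 0, M = -4/5, N = 0.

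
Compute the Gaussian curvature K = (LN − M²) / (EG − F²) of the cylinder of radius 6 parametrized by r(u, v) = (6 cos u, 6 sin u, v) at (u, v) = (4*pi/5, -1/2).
K = 0

Coefficients of the first fundamental form: E = 36, F = 0, G = 1.
Coefficients of the second fundamental form: L = -6, M = 0, N = 0.
Assemble K = (LN − M²)/(EG − F²) = 0. At (u, v) = (4*pi/5, -1/2): K = 0.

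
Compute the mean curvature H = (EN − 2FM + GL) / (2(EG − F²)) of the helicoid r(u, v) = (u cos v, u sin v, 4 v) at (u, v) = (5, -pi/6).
H = 0

With E = 1, F = 0, G = u^2 + 16, L = 0, M = -4/sqrt(u^2 + 16), N = 0, assemble
  H = (EN − 2FM + GL) / (2(EG − F²)) = 0.
At (u, v) = (5, -pi/6): H = 0.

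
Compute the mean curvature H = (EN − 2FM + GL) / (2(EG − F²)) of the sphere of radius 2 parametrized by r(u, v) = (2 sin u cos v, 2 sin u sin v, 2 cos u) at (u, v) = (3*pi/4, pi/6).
H = -1/2

With E = 4, F = 0, G = 4*sin(u)^2, L = -2*sin(u)/Abs(sin(u)), M = 0, N = -2*sin(u)^3/Abs(sin(u)), assemble
  H = (EN − 2FM + GL) / (2(EG − F²)) = -sin(u)/(2*Abs(sin(u))).
At (u, v) = (3*pi/4, pi/6): H = -1/2.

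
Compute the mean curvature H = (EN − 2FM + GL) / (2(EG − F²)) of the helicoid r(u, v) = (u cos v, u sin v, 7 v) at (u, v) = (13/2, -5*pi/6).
H = 0

With E = 1, F = 0, G = u^2 + 49, L = 0, M = -7/sqrt(u^2 + 49), N = 0, assemble
  H = (EN − 2FM + GL) / (2(EG − F²)) = 0.
At (u, v) = (13/2, -5*pi/6): H = 0.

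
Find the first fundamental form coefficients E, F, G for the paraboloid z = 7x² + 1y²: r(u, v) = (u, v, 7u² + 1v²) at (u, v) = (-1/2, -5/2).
E = 50;  F = 35;  G = 26

Partials: r_u = (1, 0, 14*u), r_v = (0, 1, 2*v). As functions of (u, v):
  E = r_u · r_u = 196*u^2 + 1,
  F = r_u · r_v = 28*u*v,
  G = r_v · r_v = 4*v^2 + 1.
Evaluating at (u, v) = (-1/2, -5/2): E = 50, F = 35, G = 26.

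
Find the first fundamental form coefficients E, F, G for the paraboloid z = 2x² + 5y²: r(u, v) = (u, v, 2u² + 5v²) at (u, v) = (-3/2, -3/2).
E = 37;  F = 90;  G = 226

Partials: r_u = (1, 0, 4*u), r_v = (0, 1, 10*v). As functions of (u, v):
  E = r_u · r_u = 16*u^2 + 1,
  F = r_u · r_v = 40*u*v,
  G = r_v · r_v = 100*v^2 + 1.
Evaluating at (u, v) = (-3/2, -3/2): E = 37, F = 90, G = 226.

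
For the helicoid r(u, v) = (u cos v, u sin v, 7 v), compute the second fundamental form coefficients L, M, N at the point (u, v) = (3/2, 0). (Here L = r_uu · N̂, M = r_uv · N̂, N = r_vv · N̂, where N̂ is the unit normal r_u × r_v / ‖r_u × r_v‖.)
L = 0;  M = -14*sqrt(205)/205;  N = 0

Compute the unit normal N̂(u, v) = (7*sin(v)/sqrt(u^2 + 49), -7*cos(v)/sqrt(u^2 + 49), u/sqrt(u^2 + 49)), and the second partials r_uu, r_uv, r_vv. Take dot products:
  L(u, v) = r_uu · N̂ = 0,
  M(u, v) = r_uv · N̂ = -7/sqrt(u^2 + 49),
  N(u, v) = r_vv · N̂ = 0.
Evaluating at (u, v) = (3/2, 0):
  L = 0, M = -14*sqrt(205)/205, N = 0.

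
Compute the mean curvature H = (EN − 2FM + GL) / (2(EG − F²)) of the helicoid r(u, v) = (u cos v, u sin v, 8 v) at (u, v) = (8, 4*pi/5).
H = 0

With E = 1, F = 0, G = u^2 + 64, L = 0, M = -8/sqrt(u^2 + 64), N = 0, assemble
  H = (EN − 2FM + GL) / (2(EG − F²)) = 0.
At (u, v) = (8, 4*pi/5): H = 0.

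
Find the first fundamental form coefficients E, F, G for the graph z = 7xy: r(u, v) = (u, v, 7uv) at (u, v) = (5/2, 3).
E = 442;  F = 735/2;  G = 1229/4

Partials: r_u = (1, 0, 7*v), r_v = (0, 1, 7*u). As functions of (u, v):
  E = r_u · r_u = 49*v^2 + 1,
  F = r_u · r_v = 49*u*v,
  G = r_v · r_v = 49*u^2 + 1.
Evaluating at (u, v) = (5/2, 3): E = 442, F = 735/2, G = 1229/4.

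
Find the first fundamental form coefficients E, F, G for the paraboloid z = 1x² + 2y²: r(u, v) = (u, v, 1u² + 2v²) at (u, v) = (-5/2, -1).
E = 26;  F = 20;  G = 17

Partials: r_u = (1, 0, 2*u), r_v = (0, 1, 4*v). As functions of (u, v):
  E = r_u · r_u = 4*u^2 + 1,
  F = r_u · r_v = 8*u*v,
  G = r_v · r_v = 16*v^2 + 1.
Evaluating at (u, v) = (-5/2, -1): E = 26, F = 20, G = 17.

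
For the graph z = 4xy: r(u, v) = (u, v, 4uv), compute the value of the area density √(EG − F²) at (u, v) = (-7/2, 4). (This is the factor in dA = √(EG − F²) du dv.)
√(EG − F²)|_{(-7/2, 4)} = sqrt(453)

E = 16*v^2 + 1, F = 16*u*v, G = 16*u^2 + 1, so EG − F² = 16*u^2 + 16*v^2 + 1. Taking the positive square root: √(EG − F²) = sqrt(16*u^2 + 16*v^2 + 1). At (u, v) = (-7/2, 4): sqrt(453).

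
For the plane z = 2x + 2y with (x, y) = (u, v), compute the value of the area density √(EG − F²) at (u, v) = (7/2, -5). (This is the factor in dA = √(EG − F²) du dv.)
√(EG − F²)|_{(7/2, -5)} = 3

E = 5, F = 4, G = 5, so EG − F² = 9. Taking the positive square root: √(EG − F²) = 3. At (u, v) = (7/2, -5): 3.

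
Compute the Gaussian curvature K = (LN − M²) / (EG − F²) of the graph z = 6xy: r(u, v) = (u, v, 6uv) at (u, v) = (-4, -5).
K = -36/2181529

Coefficients of the first fundamental form: E = 36*v^2 + 1, F = 36*u*v, G = 36*u^2 + 1.
Coefficients of the second fundamental form: L = 0, M = 6/sqrt(36*u^2 + 36*v^2 + 1), N = 0.
Assemble K = (LN − M²)/(EG − F²) = -36/(1296*u^4 + 2592*u^2*v^2 + 72*u^2 + 1296*v^4 + 72*v^2 + 1). At (u, v) = (-4, -5): K = -36/2181529.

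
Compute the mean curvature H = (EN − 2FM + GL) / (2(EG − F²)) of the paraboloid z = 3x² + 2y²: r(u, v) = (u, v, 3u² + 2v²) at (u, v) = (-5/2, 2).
H = 647*sqrt(290)/84100

With E = 36*u^2 + 1, F = 24*u*v, G = 16*v^2 + 1, L = 6/sqrt(36*u^2 + 16*v^2 + 1), M = 0, N = 4/sqrt(36*u^2 + 16*v^2 + 1), assemble
  H = (EN − 2FM + GL) / (2(EG − F²)) = (72*u^2 + 48*v^2 + 5)/(36*u^2 + 16*v^2 + 1)^(3/2).
At (u, v) = (-5/2, 2): H = 647*sqrt(290)/84100.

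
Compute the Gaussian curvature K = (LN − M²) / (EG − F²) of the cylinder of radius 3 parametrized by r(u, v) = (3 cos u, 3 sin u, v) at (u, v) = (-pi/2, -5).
K = 0

Coefficients of the first fundamental form: E = 9, F = 0, G = 1.
Coefficients of the second fundamental form: L = -3, M = 0, N = 0.
Assemble K = (LN − M²)/(EG − F²) = 0. At (u, v) = (-pi/2, -5): K = 0.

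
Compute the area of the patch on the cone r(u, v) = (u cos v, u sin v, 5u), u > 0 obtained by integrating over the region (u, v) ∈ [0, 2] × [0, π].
Area = 2*sqrt(26)*pi

Area = ∫∫ √(EG − F²) du dv with √(EG − F²) = sqrt(26)*Abs(u). Integrating over [0, 2] × [0, π] gives 2*sqrt(26)*pi.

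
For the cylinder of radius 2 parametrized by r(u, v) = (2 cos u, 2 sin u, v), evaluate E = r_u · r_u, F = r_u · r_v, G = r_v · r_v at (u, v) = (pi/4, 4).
E = 4;  F = 0;  G = 1

Partials: r_u = (-2*sin(u), 2*cos(u), 0), r_v = (0, 0, 1). As functions of (u, v):
  E = r_u · r_u = 4,
  F = r_u · r_v = 0,
  G = r_v · r_v = 1.
Evaluating at (u, v) = (pi/4, 4): E = 4, F = 0, G = 1.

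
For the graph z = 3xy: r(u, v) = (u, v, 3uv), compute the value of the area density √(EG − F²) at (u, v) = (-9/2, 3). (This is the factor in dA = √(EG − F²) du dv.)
√(EG − F²)|_{(-9/2, 3)} = sqrt(1057)/2

E = 9*v^2 + 1, F = 9*u*v, G = 9*u^2 + 1, so EG − F² = 9*u^2 + 9*v^2 + 1. Taking the positive square root: √(EG − F²) = sqrt(9*u^2 + 9*v^2 + 1). At (u, v) = (-9/2, 3): sqrt(1057)/2.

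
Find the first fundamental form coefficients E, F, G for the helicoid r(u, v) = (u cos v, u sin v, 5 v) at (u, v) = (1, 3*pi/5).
E = 1;  F = 0;  G = 26

Partials: r_u = (cos(v), sin(v), 0), r_v = (-u*sin(v), u*cos(v), 5). As functions of (u, v):
  E = r_u · r_u = 1,
  F = r_u · r_v = 0,
  G = r_v · r_v = u^2 + 25.
Evaluating at (u, v) = (1, 3*pi/5): E = 1, F = 0, G = 26.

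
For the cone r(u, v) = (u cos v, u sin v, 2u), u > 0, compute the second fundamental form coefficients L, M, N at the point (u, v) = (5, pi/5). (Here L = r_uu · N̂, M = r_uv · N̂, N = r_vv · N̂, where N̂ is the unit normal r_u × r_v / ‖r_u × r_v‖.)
L = 0;  M = 0;  N = 2*sqrt(5)

Compute the unit normal N̂(u, v) = (-2*sqrt(5)*u*cos(v)/(5*Abs(u)), -2*sqrt(5)*u*sin(v)/(5*Abs(u)), sqrt(5)*u/(5*Abs(u))), and the second partials r_uu, r_uv, r_vv. Take dot products:
  L(u, v) = r_uu · N̂ = 0,
  M(u, v) = r_uv · N̂ = 0,
  N(u, v) = r_vv · N̂ = 2*sqrt(5)*u^2/(5*Abs(u)).
Evaluating at (u, v) = (5, pi/5):
  L = 0, M = 0, N = 2*sqrt(5).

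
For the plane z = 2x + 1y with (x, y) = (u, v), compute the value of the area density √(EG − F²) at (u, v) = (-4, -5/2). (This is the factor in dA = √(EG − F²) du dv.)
√(EG − F²)|_{(-4, -5/2)} = sqrt(6)

E = 5, F = 2, G = 2, so EG − F² = 6. Taking the positive square root: √(EG − F²) = sqrt(6). At (u, v) = (-4, -5/2): sqrt(6).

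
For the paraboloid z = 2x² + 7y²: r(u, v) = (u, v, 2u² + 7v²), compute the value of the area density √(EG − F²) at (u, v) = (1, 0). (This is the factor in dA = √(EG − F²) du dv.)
√(EG − F²)|_{(1, 0)} = sqrt(17)

E = 16*u^2 + 1, F = 56*u*v, G = 196*v^2 + 1, so EG − F² = 16*u^2 + 196*v^2 + 1. Taking the positive square root: √(EG − F²) = sqrt(16*u^2 + 196*v^2 + 1). At (u, v) = (1, 0): sqrt(17).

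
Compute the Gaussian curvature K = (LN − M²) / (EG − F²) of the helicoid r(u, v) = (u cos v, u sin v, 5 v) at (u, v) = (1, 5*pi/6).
K = -25/676

Coefficients of the first fundamental form: E = 1, F = 0, G = u^2 + 25.
Coefficients of the second fundamental form: L = 0, M = -5/sqrt(u^2 + 25), N = 0.
Assemble K = (LN − M²)/(EG − F²) = -25/(u^2 + 25)^2. At (u, v) = (1, 5*pi/6): K = -25/676.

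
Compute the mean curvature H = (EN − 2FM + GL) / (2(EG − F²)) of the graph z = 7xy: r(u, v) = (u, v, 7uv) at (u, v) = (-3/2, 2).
H = 8232*sqrt(1229)/1510441

With E = 49*v^2 + 1, F = 49*u*v, G = 49*u^2 + 1, L = 0, M = 7/sqrt(49*u^2 + 49*v^2 + 1), N = 0, assemble
  H = (EN − 2FM + GL) / (2(EG − F²)) = -343*u*v/(49*u^2 + 49*v^2 + 1)^(3/2).
At (u, v) = (-3/2, 2): H = 8232*sqrt(1229)/1510441.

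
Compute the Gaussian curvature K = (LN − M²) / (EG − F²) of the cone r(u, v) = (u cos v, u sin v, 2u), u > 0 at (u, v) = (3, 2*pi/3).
K = 0

Coefficients of the first fundamental form: E = 5, F = 0, G = u^2.
Coefficients of the second fundamental form: L = 0, M = 0, N = 2*sqrt(5)*u^2/(5*Abs(u)).
Assemble K = (LN − M²)/(EG − F²) = 0. At (u, v) = (3, 2*pi/3): K = 0.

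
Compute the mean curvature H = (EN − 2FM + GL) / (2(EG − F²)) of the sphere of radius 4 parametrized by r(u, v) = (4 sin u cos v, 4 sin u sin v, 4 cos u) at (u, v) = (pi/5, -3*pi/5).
H = -1/4

With E = 16, F = 0, G = 16*sin(u)^2, L = -4*sin(u)/Abs(sin(u)), M = 0, N = -4*sin(u)^3/Abs(sin(u)), assemble
  H = (EN − 2FM + GL) / (2(EG − F²)) = -sin(u)/(4*Abs(sin(u))).
At (u, v) = (pi/5, -3*pi/5): H = -1/4.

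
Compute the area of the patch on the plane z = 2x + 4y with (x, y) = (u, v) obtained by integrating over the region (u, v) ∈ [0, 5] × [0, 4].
Area = 20*sqrt(21)

Area = ∫∫ √(EG − F²) du dv with √(EG − F²) = sqrt(21). Integrating over [0, 5] × [0, 4] gives 20*sqrt(21).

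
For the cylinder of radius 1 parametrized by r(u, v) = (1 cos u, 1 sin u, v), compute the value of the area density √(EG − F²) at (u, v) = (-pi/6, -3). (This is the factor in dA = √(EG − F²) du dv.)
√(EG − F²)|_{(-pi/6, -3)} = 1

E = 1, F = 0, G = 1, so EG − F² = 1. Taking the positive square root: √(EG − F²) = 1. At (u, v) = (-pi/6, -3): 1.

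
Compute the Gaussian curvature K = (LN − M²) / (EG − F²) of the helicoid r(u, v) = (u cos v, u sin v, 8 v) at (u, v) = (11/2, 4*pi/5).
K = -1024/142129

Coefficients of the first fundamental form: E = 1, F = 0, G = u^2 + 64.
Coefficients of the second fundamental form: L = 0, M = -8/sqrt(u^2 + 64), N = 0.
Assemble K = (LN − M²)/(EG − F²) = -64/(u^2 + 64)^2. At (u, v) = (11/2, 4*pi/5): K = -1024/142129.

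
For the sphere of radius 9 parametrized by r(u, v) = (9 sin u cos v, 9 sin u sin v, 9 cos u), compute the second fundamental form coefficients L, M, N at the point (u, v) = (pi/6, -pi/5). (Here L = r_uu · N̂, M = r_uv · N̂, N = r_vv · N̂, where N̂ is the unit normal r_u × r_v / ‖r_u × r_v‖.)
L = -9;  M = 0;  N = -9/4

Compute the unit normal N̂(u, v) = (sin(u)^2*cos(v)/Abs(sin(u)), sin(u)^2*sin(v)/Abs(sin(u)), sin(2*u)/(2*Abs(sin(u)))), and the second partials r_uu, r_uv, r_vv. Take dot products:
  L(u, v) = r_uu · N̂ = -9*sin(u)/Abs(sin(u)),
  M(u, v) = r_uv · N̂ = 0,
  N(u, v) = r_vv · N̂ = -9*sin(u)^3/Abs(sin(u)).
Evaluating at (u, v) = (pi/6, -pi/5):
  L = -9, M = 0, N = -9/4.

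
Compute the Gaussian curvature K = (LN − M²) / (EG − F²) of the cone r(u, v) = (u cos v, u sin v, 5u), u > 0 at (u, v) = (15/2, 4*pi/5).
K = 0

Coefficients of the first fundamental form: E = 26, F = 0, G = u^2.
Coefficients of the second fundamental form: L = 0, M = 0, N = 5*sqrt(26)*u^2/(26*Abs(u)).
Assemble K = (LN − M²)/(EG − F²) = 0. At (u, v) = (15/2, 4*pi/5): K = 0.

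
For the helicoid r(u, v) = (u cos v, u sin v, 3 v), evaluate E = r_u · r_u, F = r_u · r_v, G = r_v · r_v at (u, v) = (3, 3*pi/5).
E = 1;  F = 0;  G = 18

Partials: r_u = (cos(v), sin(v), 0), r_v = (-u*sin(v), u*cos(v), 3). As functions of (u, v):
  E = r_u · r_u = 1,
  F = r_u · r_v = 0,
  G = r_v · r_v = u^2 + 9.
Evaluating at (u, v) = (3, 3*pi/5): E = 1, F = 0, G = 18.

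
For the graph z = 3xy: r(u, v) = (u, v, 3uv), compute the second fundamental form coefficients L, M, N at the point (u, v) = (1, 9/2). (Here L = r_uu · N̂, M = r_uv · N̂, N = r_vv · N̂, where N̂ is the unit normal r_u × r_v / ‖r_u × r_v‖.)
L = 0;  M = 6*sqrt(769)/769;  N = 0

Compute the unit normal N̂(u, v) = (-3*v/sqrt(9*u^2 + 9*v^2 + 1), -3*u/sqrt(9*u^2 + 9*v^2 + 1), 1/sqrt(9*u^2 + 9*v^2 + 1)), and the second partials r_uu, r_uv, r_vv. Take dot products:
  L(u, v) = r_uu · N̂ = 0,
  M(u, v) = r_uv · N̂ = 3/sqrt(9*u^2 + 9*v^2 + 1),
  N(u, v) = r_vv · N̂ = 0.
Evaluating at (u, v) = (1, 9/2):
  L = 0, M = 6*sqrt(769)/769, N = 0.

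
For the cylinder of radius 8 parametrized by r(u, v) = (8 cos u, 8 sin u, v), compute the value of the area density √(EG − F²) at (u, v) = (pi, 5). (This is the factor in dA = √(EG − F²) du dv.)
√(EG − F²)|_{(pi, 5)} = 8

E = 64, F = 0, G = 1, so EG − F² = 64. Taking the positive square root: √(EG − F²) = 8. At (u, v) = (pi, 5): 8.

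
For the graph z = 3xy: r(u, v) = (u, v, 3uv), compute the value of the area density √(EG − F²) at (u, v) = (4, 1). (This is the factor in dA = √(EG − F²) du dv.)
√(EG − F²)|_{(4, 1)} = sqrt(154)

E = 9*v^2 + 1, F = 9*u*v, G = 9*u^2 + 1, so EG − F² = 9*u^2 + 9*v^2 + 1. Taking the positive square root: √(EG − F²) = sqrt(9*u^2 + 9*v^2 + 1). At (u, v) = (4, 1): sqrt(154).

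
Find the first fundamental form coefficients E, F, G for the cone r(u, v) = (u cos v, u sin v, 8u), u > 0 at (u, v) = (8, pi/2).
E = 65;  F = 0;  G = 64

Partials: r_u = (cos(v), sin(v), 8), r_v = (-u*sin(v), u*cos(v), 0). As functions of (u, v):
  E = r_u · r_u = 65,
  F = r_u · r_v = 0,
  G = r_v · r_v = u^2.
Evaluating at (u, v) = (8, pi/2): E = 65, F = 0, G = 64.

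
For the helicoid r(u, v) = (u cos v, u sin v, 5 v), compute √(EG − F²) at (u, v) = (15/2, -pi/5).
√(EG − F²)|_{(15/2, -pi/5)} = 5*sqrt(13)/2

E = 1, F = 0, G = u^2 + 25; EG − F² = u^2 + 25; √(EG − F²) = sqrt(u^2 + 25). At the given point: 5*sqrt(13)/2.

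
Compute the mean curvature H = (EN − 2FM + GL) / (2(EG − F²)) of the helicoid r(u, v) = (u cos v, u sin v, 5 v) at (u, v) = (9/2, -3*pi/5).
H = 0

With E = 1, F = 0, G = u^2 + 25, L = 0, M = -5/sqrt(u^2 + 25), N = 0, assemble
  H = (EN − 2FM + GL) / (2(EG − F²)) = 0.
At (u, v) = (9/2, -3*pi/5): H = 0.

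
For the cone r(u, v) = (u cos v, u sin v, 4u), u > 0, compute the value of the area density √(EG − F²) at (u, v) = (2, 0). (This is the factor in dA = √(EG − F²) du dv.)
√(EG − F²)|_{(2, 0)} = 2*sqrt(17)

E = 17, F = 0, G = u^2, so EG − F² = 17*u^2. Taking the positive square root: √(EG − F²) = sqrt(17)*Abs(u). At (u, v) = (2, 0): 2*sqrt(17).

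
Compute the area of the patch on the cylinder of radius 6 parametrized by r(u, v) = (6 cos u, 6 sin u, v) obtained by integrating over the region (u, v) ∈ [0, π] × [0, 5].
Area = 30*pi

Area = ∫∫ √(EG − F²) du dv with √(EG − F²) = 6. Integrating over [0, π] × [0, 5] gives 30*pi.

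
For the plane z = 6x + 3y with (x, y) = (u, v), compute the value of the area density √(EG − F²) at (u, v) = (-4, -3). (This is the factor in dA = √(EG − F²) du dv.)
√(EG − F²)|_{(-4, -3)} = sqrt(46)

E = 37, F = 18, G = 10, so EG − F² = 46. Taking the positive square root: √(EG − F²) = sqrt(46). At (u, v) = (-4, -3): sqrt(46).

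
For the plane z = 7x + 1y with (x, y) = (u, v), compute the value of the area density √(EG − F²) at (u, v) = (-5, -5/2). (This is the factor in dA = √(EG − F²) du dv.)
√(EG − F²)|_{(-5, -5/2)} = sqrt(51)

E = 50, F = 7, G = 2, so EG − F² = 51. Taking the positive square root: √(EG − F²) = sqrt(51). At (u, v) = (-5, -5/2): sqrt(51).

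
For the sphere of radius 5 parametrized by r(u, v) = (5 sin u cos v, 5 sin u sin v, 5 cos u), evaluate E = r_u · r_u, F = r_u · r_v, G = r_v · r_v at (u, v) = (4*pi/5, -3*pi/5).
E = 25;  F = 0;  G = 125/8 - 25*sqrt(5)/8

Partials: r_u = (5*cos(u)*cos(v), 5*sin(v)*cos(u), -5*sin(u)), r_v = (-5*sin(u)*sin(v), 5*sin(u)*cos(v), 0). As functions of (u, v):
  E = r_u · r_u = 25,
  F = r_u · r_v = 0,
  G = r_v · r_v = 25*sin(u)^2.
Evaluating at (u, v) = (4*pi/5, -3*pi/5): E = 25, F = 0, G = 125/8 - 25*sqrt(5)/8.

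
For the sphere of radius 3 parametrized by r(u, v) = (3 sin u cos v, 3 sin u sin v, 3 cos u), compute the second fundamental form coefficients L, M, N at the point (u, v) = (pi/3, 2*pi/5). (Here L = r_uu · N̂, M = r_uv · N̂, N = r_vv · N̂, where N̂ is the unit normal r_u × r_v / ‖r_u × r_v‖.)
L = -3;  M = 0;  N = -9/4

Compute the unit normal N̂(u, v) = (sin(u)^2*cos(v)/Abs(sin(u)), sin(u)^2*sin(v)/Abs(sin(u)), sin(2*u)/(2*Abs(sin(u)))), and the second partials r_uu, r_uv, r_vv. Take dot products:
  L(u, v) = r_uu · N̂ = -3*sin(u)/Abs(sin(u)),
  M(u, v) = r_uv · N̂ = 0,
  N(u, v) = r_vv · N̂ = -3*sin(u)^3/Abs(sin(u)).
Evaluating at (u, v) = (pi/3, 2*pi/5):
  L = -3, M = 0, N = -9/4.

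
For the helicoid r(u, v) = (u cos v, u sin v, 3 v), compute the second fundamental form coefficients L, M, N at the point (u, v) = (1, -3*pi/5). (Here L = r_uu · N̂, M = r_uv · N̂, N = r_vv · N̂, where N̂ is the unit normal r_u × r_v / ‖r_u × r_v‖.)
L = 0;  M = -3*sqrt(10)/10;  N = 0

Compute the unit normal N̂(u, v) = (3*sin(v)/sqrt(u^2 + 9), -3*cos(v)/sqrt(u^2 + 9), u/sqrt(u^2 + 9)), and the second partials r_uu, r_uv, r_vv. Take dot products:
  L(u, v) = r_uu · N̂ = 0,
  M(u, v) = r_uv · N̂ = -3/sqrt(u^2 + 9),
  N(u, v) = r_vv · N̂ = 0.
Evaluating at (u, v) = (1, -3*pi/5):
  L = 0, M = -3*sqrt(10)/10, N = 0.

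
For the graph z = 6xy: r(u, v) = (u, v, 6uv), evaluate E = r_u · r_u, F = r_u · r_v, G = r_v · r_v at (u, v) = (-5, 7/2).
E = 442;  F = -630;  G = 901

Partials: r_u = (1, 0, 6*v), r_v = (0, 1, 6*u). As functions of (u, v):
  E = r_u · r_u = 36*v^2 + 1,
  F = r_u · r_v = 36*u*v,
  G = r_v · r_v = 36*u^2 + 1.
Evaluating at (u, v) = (-5, 7/2): E = 442, F = -630, G = 901.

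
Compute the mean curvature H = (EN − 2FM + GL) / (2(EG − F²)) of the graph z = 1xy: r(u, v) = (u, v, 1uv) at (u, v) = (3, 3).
H = -9*sqrt(19)/361

With E = v^2 + 1, F = u*v, G = u^2 + 1, L = 0, M = 1/sqrt(u^2 + v^2 + 1), N = 0, assemble
  H = (EN − 2FM + GL) / (2(EG − F²)) = -u*v/(u^2 + v^2 + 1)^(3/2).
At (u, v) = (3, 3): H = -9*sqrt(19)/361.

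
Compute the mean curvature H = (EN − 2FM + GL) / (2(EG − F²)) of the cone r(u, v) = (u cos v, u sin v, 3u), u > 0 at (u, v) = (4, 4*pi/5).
H = 3*sqrt(10)/80

With E = 10, F = 0, G = u^2, L = 0, M = 0, N = 3*sqrt(10)*u^2/(10*Abs(u)), assemble
  H = (EN − 2FM + GL) / (2(EG − F²)) = 3*sqrt(10)/(20*Abs(u)).
At (u, v) = (4, 4*pi/5): H = 3*sqrt(10)/80.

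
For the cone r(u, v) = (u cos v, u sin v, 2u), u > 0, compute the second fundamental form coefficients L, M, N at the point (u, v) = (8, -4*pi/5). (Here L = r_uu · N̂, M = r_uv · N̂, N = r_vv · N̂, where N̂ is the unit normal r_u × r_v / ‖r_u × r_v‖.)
L = 0;  M = 0;  N = 16*sqrt(5)/5

Compute the unit normal N̂(u, v) = (-2*sqrt(5)*u*cos(v)/(5*Abs(u)), -2*sqrt(5)*u*sin(v)/(5*Abs(u)), sqrt(5)*u/(5*Abs(u))), and the second partials r_uu, r_uv, r_vv. Take dot products:
  L(u, v) = r_uu · N̂ = 0,
  M(u, v) = r_uv · N̂ = 0,
  N(u, v) = r_vv · N̂ = 2*sqrt(5)*u^2/(5*Abs(u)).
Evaluating at (u, v) = (8, -4*pi/5):
  L = 0, M = 0, N = 16*sqrt(5)/5.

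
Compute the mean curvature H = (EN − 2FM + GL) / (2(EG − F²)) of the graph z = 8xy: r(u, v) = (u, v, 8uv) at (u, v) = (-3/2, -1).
H = -768*sqrt(209)/43681

With E = 64*v^2 + 1, F = 64*u*v, G = 64*u^2 + 1, L = 0, M = 8/sqrt(64*u^2 + 64*v^2 + 1), N = 0, assemble
  H = (EN − 2FM + GL) / (2(EG − F²)) = -512*u*v/(64*u^2 + 64*v^2 + 1)^(3/2).
At (u, v) = (-3/2, -1): H = -768*sqrt(209)/43681.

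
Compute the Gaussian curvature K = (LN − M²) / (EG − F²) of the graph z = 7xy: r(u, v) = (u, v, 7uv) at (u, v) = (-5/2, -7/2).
K = -196/3294225

Coefficients of the first fundamental form: E = 49*v^2 + 1, F = 49*u*v, G = 49*u^2 + 1.
Coefficients of the second fundamental form: L = 0, M = 7/sqrt(49*u^2 + 49*v^2 + 1), N = 0.
Assemble K = (LN − M²)/(EG − F²) = -49/(2401*u^4 + 4802*u^2*v^2 + 98*u^2 + 2401*v^4 + 98*v^2 + 1). At (u, v) = (-5/2, -7/2): K = -196/3294225.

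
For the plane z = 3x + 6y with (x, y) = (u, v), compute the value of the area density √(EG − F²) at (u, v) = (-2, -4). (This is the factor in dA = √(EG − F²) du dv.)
√(EG − F²)|_{(-2, -4)} = sqrt(46)

E = 10, F = 18, G = 37, so EG − F² = 46. Taking the positive square root: √(EG − F²) = sqrt(46). At (u, v) = (-2, -4): sqrt(46).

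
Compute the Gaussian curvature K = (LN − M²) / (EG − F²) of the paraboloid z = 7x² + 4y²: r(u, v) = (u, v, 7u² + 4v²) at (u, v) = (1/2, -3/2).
K = 28/9409

Coefficients of the first fundamental form: E = 196*u^2 + 1, F = 112*u*v, G = 64*v^2 + 1.
Coefficients of the second fundamental form: L = 14/sqrt(196*u^2 + 64*v^2 + 1), M = 0, N = 8/sqrt(196*u^2 + 64*v^2 + 1).
Assemble K = (LN − M²)/(EG − F²) = 112/(38416*u^4 + 25088*u^2*v^2 + 392*u^2 + 4096*v^4 + 128*v^2 + 1). At (u, v) = (1/2, -3/2): K = 28/9409.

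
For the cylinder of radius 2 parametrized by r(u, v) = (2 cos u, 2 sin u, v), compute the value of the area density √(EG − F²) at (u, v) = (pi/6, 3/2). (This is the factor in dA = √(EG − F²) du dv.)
√(EG − F²)|_{(pi/6, 3/2)} = 2

E = 4, F = 0, G = 1, so EG − F² = 4. Taking the positive square root: √(EG − F²) = 2. At (u, v) = (pi/6, 3/2): 2.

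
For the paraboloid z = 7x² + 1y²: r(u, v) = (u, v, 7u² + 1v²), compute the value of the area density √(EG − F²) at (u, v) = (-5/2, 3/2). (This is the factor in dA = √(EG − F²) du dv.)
√(EG − F²)|_{(-5/2, 3/2)} = sqrt(1235)

E = 196*u^2 + 1, F = 28*u*v, G = 4*v^2 + 1, so EG − F² = 196*u^2 + 4*v^2 + 1. Taking the positive square root: √(EG − F²) = sqrt(196*u^2 + 4*v^2 + 1). At (u, v) = (-5/2, 3/2): sqrt(1235).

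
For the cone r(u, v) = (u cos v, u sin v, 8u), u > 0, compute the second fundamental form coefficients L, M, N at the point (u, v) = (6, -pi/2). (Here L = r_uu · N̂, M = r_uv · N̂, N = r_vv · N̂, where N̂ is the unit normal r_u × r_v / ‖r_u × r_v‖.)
L = 0;  M = 0;  N = 48*sqrt(65)/65

Compute the unit normal N̂(u, v) = (-8*sqrt(65)*u*cos(v)/(65*Abs(u)), -8*sqrt(65)*u*sin(v)/(65*Abs(u)), sqrt(65)*u/(65*Abs(u))), and the second partials r_uu, r_uv, r_vv. Take dot products:
  L(u, v) = r_uu · N̂ = 0,
  M(u, v) = r_uv · N̂ = 0,
  N(u, v) = r_vv · N̂ = 8*sqrt(65)*u^2/(65*Abs(u)).
Evaluating at (u, v) = (6, -pi/2):
  L = 0, M = 0, N = 48*sqrt(65)/65.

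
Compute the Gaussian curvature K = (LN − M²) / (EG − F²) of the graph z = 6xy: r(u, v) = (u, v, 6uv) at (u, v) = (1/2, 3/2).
K = -36/8281

Coefficients of the first fundamental form: E = 36*v^2 + 1, F = 36*u*v, G = 36*u^2 + 1.
Coefficients of the second fundamental form: L = 0, M = 6/sqrt(36*u^2 + 36*v^2 + 1), N = 0.
Assemble K = (LN − M²)/(EG − F²) = -36/(1296*u^4 + 2592*u^2*v^2 + 72*u^2 + 1296*v^4 + 72*v^2 + 1). At (u, v) = (1/2, 3/2): K = -36/8281.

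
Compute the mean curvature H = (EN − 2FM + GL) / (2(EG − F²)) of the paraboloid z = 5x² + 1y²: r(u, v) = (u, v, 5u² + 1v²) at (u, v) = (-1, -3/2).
H = 151*sqrt(110)/12100

With E = 100*u^2 + 1, F = 20*u*v, G = 4*v^2 + 1, L = 10/sqrt(100*u^2 + 4*v^2 + 1), M = 0, N = 2/sqrt(100*u^2 + 4*v^2 + 1), assemble
  H = (EN − 2FM + GL) / (2(EG − F²)) = 2*(50*u^2 + 10*v^2 + 3)/(100*u^2 + 4*v^2 + 1)^(3/2).
At (u, v) = (-1, -3/2): H = 151*sqrt(110)/12100.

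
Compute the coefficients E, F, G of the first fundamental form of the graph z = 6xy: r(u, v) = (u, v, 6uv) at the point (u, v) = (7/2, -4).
E = 577;  F = -504;  G = 442

Partials: r_u = (1, 0, 6*v), r_v = (0, 1, 6*u). As functions of (u, v):
  E = r_u · r_u = 36*v^2 + 1,
  F = r_u · r_v = 36*u*v,
  G = r_v · r_v = 36*u^2 + 1.
Evaluating at (u, v) = (7/2, -4): E = 577, F = -504, G = 442.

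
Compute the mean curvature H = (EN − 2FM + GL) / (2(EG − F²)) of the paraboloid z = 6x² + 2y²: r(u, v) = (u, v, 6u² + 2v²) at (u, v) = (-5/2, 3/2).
H = 2024*sqrt(937)/877969

With E = 144*u^2 + 1, F = 48*u*v, G = 16*v^2 + 1, L = 12/sqrt(144*u^2 + 16*v^2 + 1), M = 0, N = 4/sqrt(144*u^2 + 16*v^2 + 1), assemble
  H = (EN − 2FM + GL) / (2(EG − F²)) = 8*(36*u^2 + 12*v^2 + 1)/(144*u^2 + 16*v^2 + 1)^(3/2).
At (u, v) = (-5/2, 3/2): H = 2024*sqrt(937)/877969.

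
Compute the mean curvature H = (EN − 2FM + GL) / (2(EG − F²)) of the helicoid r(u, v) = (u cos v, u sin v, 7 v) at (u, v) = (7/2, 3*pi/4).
H = 0

With E = 1, F = 0, G = u^2 + 49, L = 0, M = -7/sqrt(u^2 + 49), N = 0, assemble
  H = (EN − 2FM + GL) / (2(EG − F²)) = 0.
At (u, v) = (7/2, 3*pi/4): H = 0.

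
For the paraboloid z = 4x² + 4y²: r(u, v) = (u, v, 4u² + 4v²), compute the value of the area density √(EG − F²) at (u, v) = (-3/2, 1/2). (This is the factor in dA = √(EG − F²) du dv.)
√(EG − F²)|_{(-3/2, 1/2)} = sqrt(161)

E = 64*u^2 + 1, F = 64*u*v, G = 64*v^2 + 1, so EG − F² = 64*u^2 + 64*v^2 + 1. Taking the positive square root: √(EG − F²) = sqrt(64*u^2 + 64*v^2 + 1). At (u, v) = (-3/2, 1/2): sqrt(161).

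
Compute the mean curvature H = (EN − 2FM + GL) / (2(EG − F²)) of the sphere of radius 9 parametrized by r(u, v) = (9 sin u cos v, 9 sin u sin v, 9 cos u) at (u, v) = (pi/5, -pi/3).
H = -1/9

With E = 81, F = 0, G = 81*sin(u)^2, L = -9*sin(u)/Abs(sin(u)), M = 0, N = -9*sin(u)^3/Abs(sin(u)), assemble
  H = (EN − 2FM + GL) / (2(EG − F²)) = -sin(u)/(9*Abs(sin(u))).
At (u, v) = (pi/5, -pi/3): H = -1/9.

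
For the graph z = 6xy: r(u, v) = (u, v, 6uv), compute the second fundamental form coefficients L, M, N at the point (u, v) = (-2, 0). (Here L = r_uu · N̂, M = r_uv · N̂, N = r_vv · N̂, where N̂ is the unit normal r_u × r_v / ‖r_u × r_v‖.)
L = 0;  M = 6*sqrt(145)/145;  N = 0

Compute the unit normal N̂(u, v) = (-6*v/sqrt(36*u^2 + 36*v^2 + 1), -6*u/sqrt(36*u^2 + 36*v^2 + 1), 1/sqrt(36*u^2 + 36*v^2 + 1)), and the second partials r_uu, r_uv, r_vv. Take dot products:
  L(u, v) = r_uu · N̂ = 0,
  M(u, v) = r_uv · N̂ = 6/sqrt(36*u^2 + 36*v^2 + 1),
  N(u, v) = r_vv · N̂ = 0.
Evaluating at (u, v) = (-2, 0):
  L = 0, M = 6*sqrt(145)/145, N = 0.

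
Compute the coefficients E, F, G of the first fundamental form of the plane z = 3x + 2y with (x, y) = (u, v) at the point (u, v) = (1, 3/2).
E = 10;  F = 6;  G = 5

Partials: r_u = (1, 0, 3), r_v = (0, 1, 2). As functions of (u, v):
  E = r_u · r_u = 10,
  F = r_u · r_v = 6,
  G = r_v · r_v = 5.
Evaluating at (u, v) = (1, 3/2): E = 10, F = 6, G = 5.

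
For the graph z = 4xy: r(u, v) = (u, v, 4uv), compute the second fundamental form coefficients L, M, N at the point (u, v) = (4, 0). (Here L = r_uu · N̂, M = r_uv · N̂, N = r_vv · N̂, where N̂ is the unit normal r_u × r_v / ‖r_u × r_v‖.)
L = 0;  M = 4*sqrt(257)/257;  N = 0

Compute the unit normal N̂(u, v) = (-4*v/sqrt(16*u^2 + 16*v^2 + 1), -4*u/sqrt(16*u^2 + 16*v^2 + 1), 1/sqrt(16*u^2 + 16*v^2 + 1)), and the second partials r_uu, r_uv, r_vv. Take dot products:
  L(u, v) = r_uu · N̂ = 0,
  M(u, v) = r_uv · N̂ = 4/sqrt(16*u^2 + 16*v^2 + 1),
  N(u, v) = r_vv · N̂ = 0.
Evaluating at (u, v) = (4, 0):
  L = 0, M = 4*sqrt(257)/257, N = 0.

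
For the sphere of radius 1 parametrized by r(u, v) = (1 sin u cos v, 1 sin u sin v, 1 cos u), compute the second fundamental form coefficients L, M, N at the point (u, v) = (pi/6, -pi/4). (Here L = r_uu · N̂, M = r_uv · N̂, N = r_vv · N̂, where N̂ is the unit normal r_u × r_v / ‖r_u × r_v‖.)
L = -1;  M = 0;  N = -1/4

Compute the unit normal N̂(u, v) = (sin(u)^2*cos(v)/Abs(sin(u)), sin(u)^2*sin(v)/Abs(sin(u)), sin(2*u)/(2*Abs(sin(u)))), and the second partials r_uu, r_uv, r_vv. Take dot products:
  L(u, v) = r_uu · N̂ = -sin(u)/Abs(sin(u)),
  M(u, v) = r_uv · N̂ = 0,
  N(u, v) = r_vv · N̂ = -sin(u)^3/Abs(sin(u)).
Evaluating at (u, v) = (pi/6, -pi/4):
  L = -1, M = 0, N = -1/4.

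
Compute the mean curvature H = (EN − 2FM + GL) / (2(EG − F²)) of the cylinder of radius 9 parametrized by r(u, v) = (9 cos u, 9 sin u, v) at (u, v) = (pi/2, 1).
H = -1/18

With E = 81, F = 0, G = 1, L = -9, M = 0, N = 0, assemble
  H = (EN − 2FM + GL) / (2(EG − F²)) = -1/18.
At (u, v) = (pi/2, 1): H = -1/18.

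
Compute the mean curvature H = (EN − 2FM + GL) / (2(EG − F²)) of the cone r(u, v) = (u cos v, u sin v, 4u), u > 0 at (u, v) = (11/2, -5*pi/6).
H = 4*sqrt(17)/187

With E = 17, F = 0, G = u^2, L = 0, M = 0, N = 4*sqrt(17)*u^2/(17*Abs(u)), assemble
  H = (EN − 2FM + GL) / (2(EG − F²)) = 2*sqrt(17)/(17*Abs(u)).
At (u, v) = (11/2, -5*pi/6): H = 4*sqrt(17)/187.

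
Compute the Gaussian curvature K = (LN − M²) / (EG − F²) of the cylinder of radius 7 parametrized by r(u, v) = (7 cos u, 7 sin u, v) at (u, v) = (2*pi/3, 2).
K = 0

Coefficients of the first fundamental form: E = 49, F = 0, G = 1.
Coefficients of the second fundamental form: L = -7, M = 0, N = 0.
Assemble K = (LN − M²)/(EG − F²) = 0. At (u, v) = (2*pi/3, 2): K = 0.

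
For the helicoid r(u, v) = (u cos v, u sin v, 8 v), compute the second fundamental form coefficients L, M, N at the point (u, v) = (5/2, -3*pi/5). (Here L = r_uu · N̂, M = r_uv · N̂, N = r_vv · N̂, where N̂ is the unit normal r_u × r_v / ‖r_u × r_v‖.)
L = 0;  M = -16*sqrt(281)/281;  N = 0

Compute the unit normal N̂(u, v) = (8*sin(v)/sqrt(u^2 + 64), -8*cos(v)/sqrt(u^2 + 64), u/sqrt(u^2 + 64)), and the second partials r_uu, r_uv, r_vv. Take dot products:
  L(u, v) = r_uu · N̂ = 0,
  M(u, v) = r_uv · N̂ = -8/sqrt(u^2 + 64),
  N(u, v) = r_vv · N̂ = 0.
Evaluating at (u, v) = (5/2, -3*pi/5):
  L = 0, M = -16*sqrt(281)/281, N = 0.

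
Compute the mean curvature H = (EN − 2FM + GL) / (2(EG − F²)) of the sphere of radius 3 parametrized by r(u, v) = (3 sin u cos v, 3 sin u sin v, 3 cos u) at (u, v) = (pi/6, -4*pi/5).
H = -1/3

With E = 9, F = 0, G = 9*sin(u)^2, L = -3*sin(u)/Abs(sin(u)), M = 0, N = -3*sin(u)^3/Abs(sin(u)), assemble
  H = (EN − 2FM + GL) / (2(EG − F²)) = -sin(u)/(3*Abs(sin(u))).
At (u, v) = (pi/6, -4*pi/5): H = -1/3.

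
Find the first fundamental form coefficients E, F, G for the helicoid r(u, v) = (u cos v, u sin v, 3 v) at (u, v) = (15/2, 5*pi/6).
E = 1;  F = 0;  G = 261/4

Partials: r_u = (cos(v), sin(v), 0), r_v = (-u*sin(v), u*cos(v), 3). As functions of (u, v):
  E = r_u · r_u = 1,
  F = r_u · r_v = 0,
  G = r_v · r_v = u^2 + 9.
Evaluating at (u, v) = (15/2, 5*pi/6): E = 1, F = 0, G = 261/4.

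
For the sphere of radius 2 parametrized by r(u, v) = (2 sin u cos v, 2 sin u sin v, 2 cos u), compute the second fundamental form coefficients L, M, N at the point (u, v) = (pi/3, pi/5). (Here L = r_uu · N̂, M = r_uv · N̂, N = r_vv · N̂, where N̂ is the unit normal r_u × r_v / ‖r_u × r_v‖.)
L = -2;  M = 0;  N = -3/2

Compute the unit normal N̂(u, v) = (sin(u)^2*cos(v)/Abs(sin(u)), sin(u)^2*sin(v)/Abs(sin(u)), sin(2*u)/(2*Abs(sin(u)))), and the second partials r_uu, r_uv, r_vv. Take dot products:
  L(u, v) = r_uu · N̂ = -2*sin(u)/Abs(sin(u)),
  M(u, v) = r_uv · N̂ = 0,
  N(u, v) = r_vv · N̂ = -2*sin(u)^3/Abs(sin(u)).
Evaluating at (u, v) = (pi/3, pi/5):
  L = -2, M = 0, N = -3/2.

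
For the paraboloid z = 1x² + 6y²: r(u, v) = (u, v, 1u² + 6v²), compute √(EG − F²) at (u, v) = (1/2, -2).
√(EG − F²)|_{(1/2, -2)} = 17*sqrt(2)

E = 4*u^2 + 1, F = 24*u*v, G = 144*v^2 + 1; EG − F² = 4*u^2 + 144*v^2 + 1; √(EG − F²) = sqrt(4*u^2 + 144*v^2 + 1). At the given point: 17*sqrt(2).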